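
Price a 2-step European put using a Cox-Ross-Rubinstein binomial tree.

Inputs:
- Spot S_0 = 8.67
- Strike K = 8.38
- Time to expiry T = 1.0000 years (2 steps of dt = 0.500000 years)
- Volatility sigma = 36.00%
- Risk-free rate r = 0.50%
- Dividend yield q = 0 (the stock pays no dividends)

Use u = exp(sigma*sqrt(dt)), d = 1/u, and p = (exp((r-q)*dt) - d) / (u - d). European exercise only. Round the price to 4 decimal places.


Answer: Price = V(0,0) = 0.9834

Derivation:
dt = T/N = 0.500000
u = exp(sigma*sqrt(dt)) = 1.289892; d = 1/u = 0.775259
p = (exp((r-q)*dt) - d) / (u - d) = 0.441566
Discount per step: exp(-r*dt) = 0.997503
Stock lattice S(k, i) with i counting down-moves:
  k=0: S(0,0) = 8.6700
  k=1: S(1,0) = 11.1834; S(1,1) = 6.7215
  k=2: S(2,0) = 14.4253; S(2,1) = 8.6700; S(2,2) = 5.2109
Terminal payoffs V(N, i) = max(K - S_T, 0):
  V(2,0) = 0.000000; V(2,1) = 0.000000; V(2,2) = 3.169104
Backward induction: V(k, i) = exp(-r*dt) * [p * V(k+1, i) + (1-p) * V(k+1, i+1)].
  V(1,0) = exp(-r*dt) * [p*0.000000 + (1-p)*0.000000] = 0.000000
  V(1,1) = exp(-r*dt) * [p*0.000000 + (1-p)*3.169104] = 1.765317
  V(0,0) = exp(-r*dt) * [p*0.000000 + (1-p)*1.765317] = 0.983352


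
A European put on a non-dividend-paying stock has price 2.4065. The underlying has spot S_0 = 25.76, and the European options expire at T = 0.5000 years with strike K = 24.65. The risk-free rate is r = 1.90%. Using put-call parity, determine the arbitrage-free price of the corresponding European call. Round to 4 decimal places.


Put-call parity: C - P = S_0 * exp(-qT) - K * exp(-rT).
S_0 * exp(-qT) = 25.7600 * 1.00000000 = 25.76000000
K * exp(-rT) = 24.6500 * 0.99054498 = 24.41693382
C = P + S*exp(-qT) - K*exp(-rT)
C = 2.4065 + 25.76000000 - 24.41693382 = 3.7496

Answer: Call price = 3.7496


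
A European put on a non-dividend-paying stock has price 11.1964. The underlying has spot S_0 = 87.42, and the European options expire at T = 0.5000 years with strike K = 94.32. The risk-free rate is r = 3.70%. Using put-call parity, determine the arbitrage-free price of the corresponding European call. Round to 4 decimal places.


Answer: Call price = 6.0253

Derivation:
Put-call parity: C - P = S_0 * exp(-qT) - K * exp(-rT).
S_0 * exp(-qT) = 87.4200 * 1.00000000 = 87.42000000
K * exp(-rT) = 94.3200 * 0.98167007 = 92.59112144
C = P + S*exp(-qT) - K*exp(-rT)
C = 11.1964 + 87.42000000 - 92.59112144 = 6.0253


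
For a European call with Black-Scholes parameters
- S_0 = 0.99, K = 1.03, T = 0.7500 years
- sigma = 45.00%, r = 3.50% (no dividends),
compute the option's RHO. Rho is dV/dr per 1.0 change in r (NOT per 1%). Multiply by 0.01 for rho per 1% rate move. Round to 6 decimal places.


Answer: Rho = 0.308054

Derivation:
d1 = 0.1605761515; d2 = -0.2291352802
phi(d1) = 0.3938319894; exp(-qT) = 1.0000000000; exp(-rT) = 0.9740915363
N(d2) = 0.4093818866
Rho = K*T*exp(-rT)*N(d2) = 1.0300 * 0.7500 * 0.9740915363 * 0.4093818866 = 0.308054


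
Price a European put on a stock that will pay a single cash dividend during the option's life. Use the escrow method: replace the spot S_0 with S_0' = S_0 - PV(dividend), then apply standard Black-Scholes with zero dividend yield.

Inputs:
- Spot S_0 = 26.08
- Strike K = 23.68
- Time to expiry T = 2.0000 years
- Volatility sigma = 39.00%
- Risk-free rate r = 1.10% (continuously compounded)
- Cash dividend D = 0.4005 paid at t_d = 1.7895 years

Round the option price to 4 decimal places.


PV(D) = D * exp(-r * t_d) = 0.4005 * 0.98050797 = 0.39269344
S_0' = S_0 - PV(D) = 26.0800 - 0.39269344 = 25.68730656
d1 = (ln(S_0'/K) + (r + sigma^2/2)*T) / (sigma*sqrt(T)) = 0.46318423
d2 = d1 - sigma*sqrt(T) = -0.08835906
exp(-rT) = 0.97824024
N(-d1) = 0.32161616; N(-d2) = 0.53520435
P = K * exp(-rT) * N(-d2) - S_0' * N(-d1) = 23.6800 * 0.97824024 * 0.53520435 - 25.68730656 * 0.32161616 = 4.1364

Answer: Price = 4.1364


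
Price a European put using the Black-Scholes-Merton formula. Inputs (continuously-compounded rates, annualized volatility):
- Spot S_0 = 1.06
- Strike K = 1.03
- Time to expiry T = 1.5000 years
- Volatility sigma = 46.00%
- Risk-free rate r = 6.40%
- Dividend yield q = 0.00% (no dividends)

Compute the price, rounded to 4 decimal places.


d1 = (ln(S/K) + (r - q + 0.5*sigma^2) * T) / (sigma * sqrt(T)) = 0.50305083
d2 = d1 - sigma * sqrt(T) = -0.06033181
exp(-rT) = 0.90846402; exp(-qT) = 1.00000000
P = K * exp(-rT) * N(-d2) - S_0 * exp(-qT) * N(-d1)
N(-d1) = 0.30746427; N(-d2) = 0.52405432
P = 1.0300 * 0.90846402 * 0.52405432 - 1.0600 * 1.00000000 * 0.30746427 = 0.1645

Answer: Price = 0.1645


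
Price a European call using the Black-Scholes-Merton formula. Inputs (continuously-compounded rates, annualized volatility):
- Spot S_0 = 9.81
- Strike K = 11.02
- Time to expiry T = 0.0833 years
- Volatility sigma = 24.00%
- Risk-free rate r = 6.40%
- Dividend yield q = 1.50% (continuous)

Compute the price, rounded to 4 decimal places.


d1 = (ln(S/K) + (r - q + 0.5*sigma^2) * T) / (sigma * sqrt(T)) = -1.58555918
d2 = d1 - sigma * sqrt(T) = -1.65482736
exp(-rT) = 0.99468299; exp(-qT) = 0.99875128
C = S_0 * exp(-qT) * N(d1) - K * exp(-rT) * N(d2)
N(d1) = 0.05641967; N(d2) = 0.04897976
C = 9.8100 * 0.99875128 * 0.05641967 - 11.0200 * 0.99468299 * 0.04897976 = 0.0159

Answer: Price = 0.0159


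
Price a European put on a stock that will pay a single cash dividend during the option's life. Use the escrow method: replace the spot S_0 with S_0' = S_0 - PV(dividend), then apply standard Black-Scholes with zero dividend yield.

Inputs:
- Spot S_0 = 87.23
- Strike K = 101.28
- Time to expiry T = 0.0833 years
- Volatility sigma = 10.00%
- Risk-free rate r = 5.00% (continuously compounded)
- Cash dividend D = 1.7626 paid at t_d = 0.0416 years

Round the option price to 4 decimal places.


PV(D) = D * exp(-r * t_d) = 1.7626 * 0.99792216 = 1.75893760
S_0' = S_0 - PV(D) = 87.2300 - 1.75893760 = 85.47106240
d1 = (ln(S_0'/K) + (r + sigma^2/2)*T) / (sigma*sqrt(T)) = -5.72140123
d2 = d1 - sigma*sqrt(T) = -5.75026297
exp(-rT) = 0.99584366
N(-d1) = 0.99999999; N(-d2) = 1.00000000
P = K * exp(-rT) * N(-d2) - S_0' * N(-d1) = 101.2800 * 0.99584366 * 1.00000000 - 85.47106240 * 0.99999999 = 15.3880

Answer: Price = 15.3880


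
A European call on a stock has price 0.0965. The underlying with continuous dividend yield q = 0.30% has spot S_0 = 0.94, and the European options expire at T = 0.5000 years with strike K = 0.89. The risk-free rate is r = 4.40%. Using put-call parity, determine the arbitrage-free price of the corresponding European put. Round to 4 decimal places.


Put-call parity: C - P = S_0 * exp(-qT) - K * exp(-rT).
S_0 * exp(-qT) = 0.9400 * 0.99850112 = 0.93859106
K * exp(-rT) = 0.8900 * 0.97824024 = 0.87063381
P = C - S*exp(-qT) + K*exp(-rT)
P = 0.0965 - 0.93859106 + 0.87063381 = 0.0285

Answer: Put price = 0.0285


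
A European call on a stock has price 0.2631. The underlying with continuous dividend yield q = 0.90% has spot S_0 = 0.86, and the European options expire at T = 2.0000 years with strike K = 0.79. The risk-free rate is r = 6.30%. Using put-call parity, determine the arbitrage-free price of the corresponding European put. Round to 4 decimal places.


Answer: Put price = 0.1149

Derivation:
Put-call parity: C - P = S_0 * exp(-qT) - K * exp(-rT).
S_0 * exp(-qT) = 0.8600 * 0.98216103 = 0.84465849
K * exp(-rT) = 0.7900 * 0.88161485 = 0.69647573
P = C - S*exp(-qT) + K*exp(-rT)
P = 0.2631 - 0.84465849 + 0.69647573 = 0.1149


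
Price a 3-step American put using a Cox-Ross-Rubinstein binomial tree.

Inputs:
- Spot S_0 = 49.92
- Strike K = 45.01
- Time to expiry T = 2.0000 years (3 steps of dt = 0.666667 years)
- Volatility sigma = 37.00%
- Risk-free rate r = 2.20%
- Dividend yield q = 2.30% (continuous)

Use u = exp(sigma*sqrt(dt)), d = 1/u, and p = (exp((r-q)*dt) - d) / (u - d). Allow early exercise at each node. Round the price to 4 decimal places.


Answer: Price = V(0,0) = 7.8952

Derivation:
dt = T/N = 0.666667
u = exp(sigma*sqrt(dt)) = 1.352702; d = 1/u = 0.739261
p = (exp((r-q)*dt) - d) / (u - d) = 0.423957
Discount per step: exp(-r*dt) = 0.985440
Stock lattice S(k, i) with i counting down-moves:
  k=0: S(0,0) = 49.9200
  k=1: S(1,0) = 67.5269; S(1,1) = 36.9039
  k=2: S(2,0) = 91.3437; S(2,1) = 49.9200; S(2,2) = 27.2816
  k=3: S(3,0) = 123.5607; S(3,1) = 67.5269; S(3,2) = 36.9039; S(3,3) = 20.1683
Terminal payoffs V(N, i) = max(K - S_T, 0):
  V(3,0) = 0.000000; V(3,1) = 0.000000; V(3,2) = 8.106072; V(3,3) = 24.841731
Backward induction: V(k, i) = exp(-r*dt) * [p * V(k+1, i) + (1-p) * V(k+1, i+1)]; then take max(V_cont, immediate exercise) for American.
  V(2,0) = exp(-r*dt) * [p*0.000000 + (1-p)*0.000000] = 0.000000; exercise = 0.000000; V(2,0) = max -> 0.000000
  V(2,1) = exp(-r*dt) * [p*0.000000 + (1-p)*8.106072] = 4.601462; exercise = 0.000000; V(2,1) = max -> 4.601462
  V(2,2) = exp(-r*dt) * [p*8.106072 + (1-p)*24.841731] = 17.488150; exercise = 17.728352; V(2,2) = max -> 17.728352
  V(1,0) = exp(-r*dt) * [p*0.000000 + (1-p)*4.601462] = 2.612048; exercise = 0.000000; V(1,0) = max -> 2.612048
  V(1,1) = exp(-r*dt) * [p*4.601462 + (1-p)*17.728352] = 11.986026; exercise = 8.106072; V(1,1) = max -> 11.986026
  V(0,0) = exp(-r*dt) * [p*2.612048 + (1-p)*11.986026] = 7.895214; exercise = 0.000000; V(0,0) = max -> 7.895214


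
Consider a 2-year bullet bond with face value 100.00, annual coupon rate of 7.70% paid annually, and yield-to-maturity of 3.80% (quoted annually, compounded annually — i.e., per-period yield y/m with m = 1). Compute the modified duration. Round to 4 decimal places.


Answer: Modified duration = 1.8602

Derivation:
Coupon per period c = face * coupon_rate / m = 7.700000
Periods per year m = 1; per-period yield y/m = 0.038000
Number of cashflows N = 2
Cashflows (t years, CF_t, discount factor 1/(1+y/m)^(m*t), PV):
  t = 1.0000: CF_t = 7.700000, DF = 0.963391, PV = 7.418112
  t = 2.0000: CF_t = 107.700000, DF = 0.928122, PV = 99.958791
Price P = sum_t PV_t = 107.376903
First compute Macaulay numerator sum_t t * PV_t:
  t * PV_t at t = 1.0000: 7.418112
  t * PV_t at t = 2.0000: 199.917583
Macaulay duration D = 207.335694 / 107.376903 = 1.930915
Modified duration = D / (1 + y/m) = 1.930915 / (1 + 0.038000) = 1.860227


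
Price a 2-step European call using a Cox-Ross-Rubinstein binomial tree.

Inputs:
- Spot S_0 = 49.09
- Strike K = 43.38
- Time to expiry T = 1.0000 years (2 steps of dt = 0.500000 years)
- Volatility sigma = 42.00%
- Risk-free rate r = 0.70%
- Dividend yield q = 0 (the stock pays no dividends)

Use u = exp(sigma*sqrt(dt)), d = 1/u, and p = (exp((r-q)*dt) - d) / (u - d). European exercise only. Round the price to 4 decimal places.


Answer: Price = V(0,0) = 11.2249

Derivation:
dt = T/N = 0.500000
u = exp(sigma*sqrt(dt)) = 1.345795; d = 1/u = 0.743055
p = (exp((r-q)*dt) - d) / (u - d) = 0.432112
Discount per step: exp(-r*dt) = 0.996506
Stock lattice S(k, i) with i counting down-moves:
  k=0: S(0,0) = 49.0900
  k=1: S(1,0) = 66.0651; S(1,1) = 36.4766
  k=2: S(2,0) = 88.9100; S(2,1) = 49.0900; S(2,2) = 27.1041
Terminal payoffs V(N, i) = max(S_T - K, 0):
  V(2,0) = 45.530038; V(2,1) = 5.710000; V(2,2) = 0.000000
Backward induction: V(k, i) = exp(-r*dt) * [p * V(k+1, i) + (1-p) * V(k+1, i+1)].
  V(1,0) = exp(-r*dt) * [p*45.530038 + (1-p)*5.710000] = 22.836637
  V(1,1) = exp(-r*dt) * [p*5.710000 + (1-p)*0.000000] = 2.458737
  V(0,0) = exp(-r*dt) * [p*22.836637 + (1-p)*2.458737] = 11.224910


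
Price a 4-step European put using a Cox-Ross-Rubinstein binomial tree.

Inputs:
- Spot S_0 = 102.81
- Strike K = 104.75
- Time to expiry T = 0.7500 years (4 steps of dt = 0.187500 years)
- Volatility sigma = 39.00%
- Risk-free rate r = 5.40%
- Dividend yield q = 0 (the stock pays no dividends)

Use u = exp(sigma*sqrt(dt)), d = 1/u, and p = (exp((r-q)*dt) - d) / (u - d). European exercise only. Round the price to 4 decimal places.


dt = T/N = 0.187500
u = exp(sigma*sqrt(dt)) = 1.183972; d = 1/u = 0.844615
p = (exp((r-q)*dt) - d) / (u - d) = 0.487869
Discount per step: exp(-r*dt) = 0.989926
Stock lattice S(k, i) with i counting down-moves:
  k=0: S(0,0) = 102.8100
  k=1: S(1,0) = 121.7242; S(1,1) = 86.8348
  k=2: S(2,0) = 144.1180; S(2,1) = 102.8100; S(2,2) = 73.3419
  k=3: S(3,0) = 170.6317; S(3,1) = 121.7242; S(3,2) = 86.8348; S(3,3) = 61.9457
  k=4: S(4,0) = 202.0232; S(4,1) = 144.1180; S(4,2) = 102.8100; S(4,3) = 73.3419; S(4,4) = 52.3202
Terminal payoffs V(N, i) = max(K - S_T, 0):
  V(4,0) = 0.000000; V(4,1) = 0.000000; V(4,2) = 1.940000; V(4,3) = 31.408052; V(4,4) = 52.429785
Backward induction: V(k, i) = exp(-r*dt) * [p * V(k+1, i) + (1-p) * V(k+1, i+1)].
  V(3,0) = exp(-r*dt) * [p*0.000000 + (1-p)*0.000000] = 0.000000
  V(3,1) = exp(-r*dt) * [p*0.000000 + (1-p)*1.940000] = 0.983526
  V(3,2) = exp(-r*dt) * [p*1.940000 + (1-p)*31.408052] = 16.859939
  V(3,3) = exp(-r*dt) * [p*31.408052 + (1-p)*52.429785] = 41.749084
  V(2,0) = exp(-r*dt) * [p*0.000000 + (1-p)*0.983526] = 0.498620
  V(2,1) = exp(-r*dt) * [p*0.983526 + (1-p)*16.859939] = 9.022518
  V(2,2) = exp(-r*dt) * [p*16.859939 + (1-p)*41.749084] = 29.308198
  V(1,0) = exp(-r*dt) * [p*0.498620 + (1-p)*9.022518] = 4.814976
  V(1,1) = exp(-r*dt) * [p*9.022518 + (1-p)*29.308198] = 19.215901
  V(0,0) = exp(-r*dt) * [p*4.814976 + (1-p)*19.215901] = 12.067339

Answer: Price = V(0,0) = 12.0673


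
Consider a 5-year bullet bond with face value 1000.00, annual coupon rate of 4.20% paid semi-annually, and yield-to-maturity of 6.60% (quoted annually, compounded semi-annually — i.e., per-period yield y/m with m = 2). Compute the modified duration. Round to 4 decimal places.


Coupon per period c = face * coupon_rate / m = 21.000000
Periods per year m = 2; per-period yield y/m = 0.033000
Number of cashflows N = 10
Cashflows (t years, CF_t, discount factor 1/(1+y/m)^(m*t), PV):
  t = 0.5000: CF_t = 21.000000, DF = 0.968054, PV = 20.329138
  t = 1.0000: CF_t = 21.000000, DF = 0.937129, PV = 19.679708
  t = 1.5000: CF_t = 21.000000, DF = 0.907192, PV = 19.051024
  t = 2.0000: CF_t = 21.000000, DF = 0.878211, PV = 18.442424
  t = 2.5000: CF_t = 21.000000, DF = 0.850156, PV = 17.853266
  t = 3.0000: CF_t = 21.000000, DF = 0.822997, PV = 17.282930
  t = 3.5000: CF_t = 21.000000, DF = 0.796705, PV = 16.730813
  t = 4.0000: CF_t = 21.000000, DF = 0.771254, PV = 16.196334
  t = 4.5000: CF_t = 21.000000, DF = 0.746616, PV = 15.678929
  t = 5.0000: CF_t = 1021.000000, DF = 0.722764, PV = 737.942506
Price P = sum_t PV_t = 899.187074
First compute Macaulay numerator sum_t t * PV_t:
  t * PV_t at t = 0.5000: 10.164569
  t * PV_t at t = 1.0000: 19.679708
  t * PV_t at t = 1.5000: 28.576536
  t * PV_t at t = 2.0000: 36.884849
  t * PV_t at t = 2.5000: 44.633166
  t * PV_t at t = 3.0000: 51.848789
  t * PV_t at t = 3.5000: 58.557845
  t * PV_t at t = 4.0000: 64.785336
  t * PV_t at t = 4.5000: 70.555182
  t * PV_t at t = 5.0000: 3689.712531
Macaulay duration D = 4075.398512 / 899.187074 = 4.532314
Modified duration = D / (1 + y/m) = 4.532314 / (1 + 0.033000) = 4.387526

Answer: Modified duration = 4.3875


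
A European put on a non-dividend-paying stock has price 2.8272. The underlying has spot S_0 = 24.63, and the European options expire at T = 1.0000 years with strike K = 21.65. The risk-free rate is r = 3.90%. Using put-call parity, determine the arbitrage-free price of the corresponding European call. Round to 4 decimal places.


Put-call parity: C - P = S_0 * exp(-qT) - K * exp(-rT).
S_0 * exp(-qT) = 24.6300 * 1.00000000 = 24.63000000
K * exp(-rT) = 21.6500 * 0.96175071 = 20.82190285
C = P + S*exp(-qT) - K*exp(-rT)
C = 2.8272 + 24.63000000 - 20.82190285 = 6.6353

Answer: Call price = 6.6353


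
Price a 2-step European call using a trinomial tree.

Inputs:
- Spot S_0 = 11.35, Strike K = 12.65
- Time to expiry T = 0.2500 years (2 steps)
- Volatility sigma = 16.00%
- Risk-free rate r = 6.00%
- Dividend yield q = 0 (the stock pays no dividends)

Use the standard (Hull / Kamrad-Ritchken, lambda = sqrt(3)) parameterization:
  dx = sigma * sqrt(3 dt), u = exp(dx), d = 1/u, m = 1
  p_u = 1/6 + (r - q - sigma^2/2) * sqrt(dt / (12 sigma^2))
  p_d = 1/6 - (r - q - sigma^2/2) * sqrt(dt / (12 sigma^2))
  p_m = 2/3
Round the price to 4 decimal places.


dt = T/N = 0.125000; dx = sigma*sqrt(3*dt) = 0.097980
u = exp(dx) = 1.102940; d = 1/u = 0.906667
p_u = 0.196775, p_m = 0.666667, p_d = 0.136558
Discount per step: exp(-r*dt) = 0.992528
Stock lattice S(k, j) with j the centered position index:
  k=0: S(0,+0) = 11.3500
  k=1: S(1,-1) = 10.2907; S(1,+0) = 11.3500; S(1,+1) = 12.5184
  k=2: S(2,-2) = 9.3302; S(2,-1) = 10.2907; S(2,+0) = 11.3500; S(2,+1) = 12.5184; S(2,+2) = 13.8070
Terminal payoffs V(N, j) = max(S_T - K, 0):
  V(2,-2) = 0.000000; V(2,-1) = 0.000000; V(2,+0) = 0.000000; V(2,+1) = 0.000000; V(2,+2) = 1.157017
Backward induction: V(k, j) = exp(-r*dt) * [p_u * V(k+1, j+1) + p_m * V(k+1, j) + p_d * V(k+1, j-1)]
  V(1,-1) = exp(-r*dt) * [p_u*0.000000 + p_m*0.000000 + p_d*0.000000] = 0.000000
  V(1,+0) = exp(-r*dt) * [p_u*0.000000 + p_m*0.000000 + p_d*0.000000] = 0.000000
  V(1,+1) = exp(-r*dt) * [p_u*1.157017 + p_m*0.000000 + p_d*0.000000] = 0.225971
  V(0,+0) = exp(-r*dt) * [p_u*0.225971 + p_m*0.000000 + p_d*0.000000] = 0.044133

Answer: Price = V(0,0) = 0.0441


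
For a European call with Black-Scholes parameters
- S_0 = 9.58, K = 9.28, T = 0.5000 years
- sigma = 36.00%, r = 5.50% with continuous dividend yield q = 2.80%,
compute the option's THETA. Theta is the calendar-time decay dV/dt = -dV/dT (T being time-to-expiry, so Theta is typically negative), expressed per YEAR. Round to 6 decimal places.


Answer: Theta = -1.010026

Derivation:
d1 = 0.3052974587; d2 = 0.0507390174
phi(d1) = 0.3807768381; exp(-qT) = 0.9860975443; exp(-rT) = 0.9728746826
Theta = -S*exp(-qT)*phi(d1)*sigma/(2*sqrt(T)) - r*K*exp(-rT)*N(d2) + q*S*exp(-qT)*N(d1)
N(d1) = 0.6199301943; N(d2) = 0.5202332574; sqrt(T) = 0.7071067812
Term 1 = -9.5800 * 0.9860975443 * 0.3807768381 * 0.3600 / (2 * 0.7071067812) = -0.9156793336
Term 2 = -0.0550 * 9.2800 * 0.9728746826 * 0.5202332574 = -0.2583245489
Term 3 = 0.0280 * 9.5800 * 0.9860975443 * 0.6199301943 = 0.1639782349
Theta = -0.9156793336 + (-0.2583245489) + (0.1639782349) = -1.010026


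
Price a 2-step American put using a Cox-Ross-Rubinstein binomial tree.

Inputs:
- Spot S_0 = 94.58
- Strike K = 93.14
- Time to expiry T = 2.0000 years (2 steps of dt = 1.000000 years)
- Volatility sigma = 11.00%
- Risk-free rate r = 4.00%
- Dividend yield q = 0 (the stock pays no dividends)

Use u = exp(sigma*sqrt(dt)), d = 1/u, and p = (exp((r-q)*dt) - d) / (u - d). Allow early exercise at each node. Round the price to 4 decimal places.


dt = T/N = 1.000000
u = exp(sigma*sqrt(dt)) = 1.116278; d = 1/u = 0.895834
p = (exp((r-q)*dt) - d) / (u - d) = 0.657658
Discount per step: exp(-r*dt) = 0.960789
Stock lattice S(k, i) with i counting down-moves:
  k=0: S(0,0) = 94.5800
  k=1: S(1,0) = 105.5776; S(1,1) = 84.7280
  k=2: S(2,0) = 117.8539; S(2,1) = 94.5800; S(2,2) = 75.9022
Terminal payoffs V(N, i) = max(K - S_T, 0):
  V(2,0) = 0.000000; V(2,1) = 0.000000; V(2,2) = 17.237772
Backward induction: V(k, i) = exp(-r*dt) * [p * V(k+1, i) + (1-p) * V(k+1, i+1)]; then take max(V_cont, immediate exercise) for American.
  V(1,0) = exp(-r*dt) * [p*0.000000 + (1-p)*0.000000] = 0.000000; exercise = 0.000000; V(1,0) = max -> 0.000000
  V(1,1) = exp(-r*dt) * [p*0.000000 + (1-p)*17.237772] = 5.669829; exercise = 8.412007; V(1,1) = max -> 8.412007
  V(0,0) = exp(-r*dt) * [p*0.000000 + (1-p)*8.412007] = 2.766868; exercise = 0.000000; V(0,0) = max -> 2.766868

Answer: Price = V(0,0) = 2.7669


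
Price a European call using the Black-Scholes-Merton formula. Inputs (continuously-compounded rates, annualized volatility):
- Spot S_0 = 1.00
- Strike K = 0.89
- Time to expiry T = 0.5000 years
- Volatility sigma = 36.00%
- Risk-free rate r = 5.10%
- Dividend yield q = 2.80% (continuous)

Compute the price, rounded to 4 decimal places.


d1 = (ln(S/K) + (r - q + 0.5*sigma^2) * T) / (sigma * sqrt(T)) = 0.63024355
d2 = d1 - sigma * sqrt(T) = 0.37568511
exp(-rT) = 0.97482238; exp(-qT) = 0.98609754
C = S_0 * exp(-qT) * N(d1) - K * exp(-rT) * N(d2)
N(d1) = 0.73573238; N(d2) = 0.64642450
C = 1.0000 * 0.98609754 * 0.73573238 - 0.8900 * 0.97482238 * 0.64642450 = 0.1647

Answer: Price = 0.1647


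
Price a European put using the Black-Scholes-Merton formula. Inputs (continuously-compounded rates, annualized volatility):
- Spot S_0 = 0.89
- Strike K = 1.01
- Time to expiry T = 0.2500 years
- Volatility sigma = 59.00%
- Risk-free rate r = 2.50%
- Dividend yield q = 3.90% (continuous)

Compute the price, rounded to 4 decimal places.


d1 = (ln(S/K) + (r - q + 0.5*sigma^2) * T) / (sigma * sqrt(T)) = -0.29312423
d2 = d1 - sigma * sqrt(T) = -0.58812423
exp(-rT) = 0.99376949; exp(-qT) = 0.99029738
P = K * exp(-rT) * N(-d2) - S_0 * exp(-qT) * N(-d1)
N(-d1) = 0.61528640; N(-d2) = 0.72177554
P = 1.0100 * 0.99376949 * 0.72177554 - 0.8900 * 0.99029738 * 0.61528640 = 0.1822

Answer: Price = 0.1822


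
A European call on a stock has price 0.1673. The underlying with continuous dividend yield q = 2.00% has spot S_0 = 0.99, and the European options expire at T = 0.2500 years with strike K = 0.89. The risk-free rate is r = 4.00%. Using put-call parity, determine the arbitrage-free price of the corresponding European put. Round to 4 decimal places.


Answer: Put price = 0.0634

Derivation:
Put-call parity: C - P = S_0 * exp(-qT) - K * exp(-rT).
S_0 * exp(-qT) = 0.9900 * 0.99501248 = 0.98506235
K * exp(-rT) = 0.8900 * 0.99004983 = 0.88114435
P = C - S*exp(-qT) + K*exp(-rT)
P = 0.1673 - 0.98506235 + 0.88114435 = 0.0634


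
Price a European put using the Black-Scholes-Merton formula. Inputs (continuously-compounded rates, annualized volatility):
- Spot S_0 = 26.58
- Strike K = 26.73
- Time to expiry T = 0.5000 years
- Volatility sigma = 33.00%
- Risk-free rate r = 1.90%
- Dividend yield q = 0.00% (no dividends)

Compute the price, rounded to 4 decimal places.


Answer: Price = 2.4130

Derivation:
d1 = (ln(S/K) + (r - q + 0.5*sigma^2) * T) / (sigma * sqrt(T)) = 0.13326830
d2 = d1 - sigma * sqrt(T) = -0.10007694
exp(-rT) = 0.99054498; exp(-qT) = 1.00000000
P = K * exp(-rT) * N(-d2) - S_0 * exp(-qT) * N(-d1)
N(-d1) = 0.44699060; N(-d2) = 0.53985838
P = 26.7300 * 0.99054498 * 0.53985838 - 26.5800 * 1.00000000 * 0.44699060 = 2.4130


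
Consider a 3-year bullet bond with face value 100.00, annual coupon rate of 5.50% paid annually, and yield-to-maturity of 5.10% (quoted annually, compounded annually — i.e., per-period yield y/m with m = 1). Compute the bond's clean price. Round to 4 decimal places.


Answer: Price = 101.0873

Derivation:
Coupon per period c = face * coupon_rate / m = 5.500000
Periods per year m = 1; per-period yield y/m = 0.051000
Number of cashflows N = 3
Cashflows (t years, CF_t, discount factor 1/(1+y/m)^(m*t), PV):
  t = 1.0000: CF_t = 5.500000, DF = 0.951475, PV = 5.233111
  t = 2.0000: CF_t = 5.500000, DF = 0.905304, PV = 4.979173
  t = 3.0000: CF_t = 105.500000, DF = 0.861374, PV = 90.874976
Price P = sum_t PV_t = 101.087261


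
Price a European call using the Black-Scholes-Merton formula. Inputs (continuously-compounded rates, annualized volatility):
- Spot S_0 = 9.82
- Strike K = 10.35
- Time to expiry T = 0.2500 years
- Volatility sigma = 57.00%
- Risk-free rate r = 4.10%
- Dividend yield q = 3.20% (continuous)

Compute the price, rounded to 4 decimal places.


Answer: Price = 0.8985

Derivation:
d1 = (ln(S/K) + (r - q + 0.5*sigma^2) * T) / (sigma * sqrt(T)) = -0.03404525
d2 = d1 - sigma * sqrt(T) = -0.31904525
exp(-rT) = 0.98980235; exp(-qT) = 0.99203191
C = S_0 * exp(-qT) * N(d1) - K * exp(-rT) * N(d2)
N(d1) = 0.48642053; N(d2) = 0.37484610
C = 9.8200 * 0.99203191 * 0.48642053 - 10.3500 * 0.98980235 * 0.37484610 = 0.8985


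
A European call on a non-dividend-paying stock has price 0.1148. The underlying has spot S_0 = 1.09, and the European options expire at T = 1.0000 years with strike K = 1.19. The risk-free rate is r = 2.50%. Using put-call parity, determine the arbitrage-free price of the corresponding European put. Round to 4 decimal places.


Put-call parity: C - P = S_0 * exp(-qT) - K * exp(-rT).
S_0 * exp(-qT) = 1.0900 * 1.00000000 = 1.09000000
K * exp(-rT) = 1.1900 * 0.97530991 = 1.16061880
P = C - S*exp(-qT) + K*exp(-rT)
P = 0.1148 - 1.09000000 + 1.16061880 = 0.1854

Answer: Put price = 0.1854


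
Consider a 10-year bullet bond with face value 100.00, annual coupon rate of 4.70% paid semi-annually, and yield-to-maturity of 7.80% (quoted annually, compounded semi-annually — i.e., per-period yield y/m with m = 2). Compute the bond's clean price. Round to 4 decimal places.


Coupon per period c = face * coupon_rate / m = 2.350000
Periods per year m = 2; per-period yield y/m = 0.039000
Number of cashflows N = 20
Cashflows (t years, CF_t, discount factor 1/(1+y/m)^(m*t), PV):
  t = 0.5000: CF_t = 2.350000, DF = 0.962464, PV = 2.261790
  t = 1.0000: CF_t = 2.350000, DF = 0.926337, PV = 2.176891
  t = 1.5000: CF_t = 2.350000, DF = 0.891566, PV = 2.095179
  t = 2.0000: CF_t = 2.350000, DF = 0.858100, PV = 2.016535
  t = 2.5000: CF_t = 2.350000, DF = 0.825890, PV = 1.940842
  t = 3.0000: CF_t = 2.350000, DF = 0.794889, PV = 1.867990
  t = 3.5000: CF_t = 2.350000, DF = 0.765052, PV = 1.797873
  t = 4.0000: CF_t = 2.350000, DF = 0.736335, PV = 1.730388
  t = 4.5000: CF_t = 2.350000, DF = 0.708696, PV = 1.665436
  t = 5.0000: CF_t = 2.350000, DF = 0.682094, PV = 1.602922
  t = 5.5000: CF_t = 2.350000, DF = 0.656491, PV = 1.542755
  t = 6.0000: CF_t = 2.350000, DF = 0.631849, PV = 1.484846
  t = 6.5000: CF_t = 2.350000, DF = 0.608132, PV = 1.429110
  t = 7.0000: CF_t = 2.350000, DF = 0.585305, PV = 1.375467
  t = 7.5000: CF_t = 2.350000, DF = 0.563335, PV = 1.323837
  t = 8.0000: CF_t = 2.350000, DF = 0.542190, PV = 1.274146
  t = 8.5000: CF_t = 2.350000, DF = 0.521838, PV = 1.226319
  t = 9.0000: CF_t = 2.350000, DF = 0.502250, PV = 1.180288
  t = 9.5000: CF_t = 2.350000, DF = 0.483398, PV = 1.135985
  t = 10.0000: CF_t = 102.350000, DF = 0.465253, PV = 47.618630
Price P = sum_t PV_t = 78.747229

Answer: Price = 78.7472


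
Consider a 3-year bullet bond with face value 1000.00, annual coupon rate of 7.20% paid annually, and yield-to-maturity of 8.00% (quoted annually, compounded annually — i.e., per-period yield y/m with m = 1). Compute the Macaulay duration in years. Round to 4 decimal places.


Answer: Macaulay duration = 2.8008 years

Derivation:
Coupon per period c = face * coupon_rate / m = 72.000000
Periods per year m = 1; per-period yield y/m = 0.080000
Number of cashflows N = 3
Cashflows (t years, CF_t, discount factor 1/(1+y/m)^(m*t), PV):
  t = 1.0000: CF_t = 72.000000, DF = 0.925926, PV = 66.666667
  t = 2.0000: CF_t = 72.000000, DF = 0.857339, PV = 61.728395
  t = 3.0000: CF_t = 1072.000000, DF = 0.793832, PV = 850.988162
Price P = sum_t PV_t = 979.383224
Macaulay numerator sum_t t * PV_t:
  t * PV_t at t = 1.0000: 66.666667
  t * PV_t at t = 2.0000: 123.456790
  t * PV_t at t = 3.0000: 2552.964487
Macaulay duration D = (sum_t t * PV_t) / P = 2743.087944 / 979.383224 = 2.800832


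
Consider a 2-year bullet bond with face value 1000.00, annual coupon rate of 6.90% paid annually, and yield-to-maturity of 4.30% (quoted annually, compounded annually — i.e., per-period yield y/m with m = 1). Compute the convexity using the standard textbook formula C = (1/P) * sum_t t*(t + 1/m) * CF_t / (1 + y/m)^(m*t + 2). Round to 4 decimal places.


Coupon per period c = face * coupon_rate / m = 69.000000
Periods per year m = 1; per-period yield y/m = 0.043000
Number of cashflows N = 2
Cashflows (t years, CF_t, discount factor 1/(1+y/m)^(m*t), PV):
  t = 1.0000: CF_t = 69.000000, DF = 0.958773, PV = 66.155321
  t = 2.0000: CF_t = 1069.000000, DF = 0.919245, PV = 982.673147
Price P = sum_t PV_t = 1048.828468
Convexity numerator sum_t t*(t + 1/m) * CF_t / (1+y/m)^(m*t + 2):
  t = 1.0000: term = 121.625926
  t = 2.0000: term = 5419.905594
Convexity = (1/P) * sum = 5541.531520 / 1048.828468 = 5.283544

Answer: Convexity = 5.2835


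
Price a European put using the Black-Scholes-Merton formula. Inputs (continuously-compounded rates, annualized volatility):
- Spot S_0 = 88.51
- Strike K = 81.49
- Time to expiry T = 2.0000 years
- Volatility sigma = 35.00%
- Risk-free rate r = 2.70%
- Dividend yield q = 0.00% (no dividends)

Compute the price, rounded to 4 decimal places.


Answer: Price = 11.1439

Derivation:
d1 = (ln(S/K) + (r - q + 0.5*sigma^2) * T) / (sigma * sqrt(T)) = 0.52353222
d2 = d1 - sigma * sqrt(T) = 0.02855747
exp(-rT) = 0.94743211; exp(-qT) = 1.00000000
P = K * exp(-rT) * N(-d2) - S_0 * exp(-qT) * N(-d1)
N(-d1) = 0.30030197; N(-d2) = 0.48860877
P = 81.4900 * 0.94743211 * 0.48860877 - 88.5100 * 1.00000000 * 0.30030197 = 11.1439


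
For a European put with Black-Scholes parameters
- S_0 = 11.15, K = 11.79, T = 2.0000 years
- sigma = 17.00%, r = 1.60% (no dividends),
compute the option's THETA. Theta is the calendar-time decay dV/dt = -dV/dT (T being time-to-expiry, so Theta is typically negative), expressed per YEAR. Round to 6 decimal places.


Answer: Theta = -0.160092

Derivation:
d1 = 0.0211623889; d2 = -0.2192539167
phi(d1) = 0.3988529579; exp(-qT) = 1.0000000000; exp(-rT) = 0.9685065821
Theta = -S*exp(-qT)*phi(d1)*sigma/(2*sqrt(T)) + r*K*exp(-rT)*N(-d2) - q*S*exp(-qT)*N(-d1)
N(-d1) = 0.4915580584; N(-d2) = 0.5867738712; sqrt(T) = 1.4142135624
Term 1 = -11.1500 * 1.0000000000 * 0.3988529579 * 0.1700 / (2 * 1.4142135624) = -0.2672954785
Term 2 = 0.0160 * 11.7900 * 0.9685065821 * 0.5867738712 = 0.1072030474
Term 3 = 0 (no dividend yield, q = 0)
Theta = -0.2672954785 + (0.1072030474) + (0.0000000000) = -0.160092


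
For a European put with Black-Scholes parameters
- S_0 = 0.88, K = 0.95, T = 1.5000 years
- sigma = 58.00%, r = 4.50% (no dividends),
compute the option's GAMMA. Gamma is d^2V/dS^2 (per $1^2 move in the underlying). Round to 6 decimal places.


Answer: Gamma = 0.601850

Derivation:
d1 = 0.3424498195; d2 = -0.3679022059
phi(d1) = 0.3762225311; exp(-qT) = 1.0000000000; exp(-rT) = 0.9347277206
Gamma = exp(-qT) * phi(d1) / (S * sigma * sqrt(T)) = 1.0000000000 * 0.3762225311 / (0.8800 * 0.5800 * 1.2247448714) = 0.601850


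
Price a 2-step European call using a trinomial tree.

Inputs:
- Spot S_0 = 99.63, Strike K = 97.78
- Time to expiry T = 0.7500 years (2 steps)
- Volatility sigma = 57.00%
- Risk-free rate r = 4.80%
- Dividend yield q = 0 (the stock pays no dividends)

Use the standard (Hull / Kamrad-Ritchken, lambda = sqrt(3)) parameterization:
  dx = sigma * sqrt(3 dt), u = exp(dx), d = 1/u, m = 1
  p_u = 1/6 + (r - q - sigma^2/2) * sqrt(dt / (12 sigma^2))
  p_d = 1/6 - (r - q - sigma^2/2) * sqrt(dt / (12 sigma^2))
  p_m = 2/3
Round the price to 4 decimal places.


dt = T/N = 0.375000; dx = sigma*sqrt(3*dt) = 0.604576
u = exp(dx) = 1.830476; d = 1/u = 0.546306
p_u = 0.131172, p_m = 0.666667, p_d = 0.202162
Discount per step: exp(-r*dt) = 0.982161
Stock lattice S(k, j) with j the centered position index:
  k=0: S(0,+0) = 99.6300
  k=1: S(1,-1) = 54.4285; S(1,+0) = 99.6300; S(1,+1) = 182.3704
  k=2: S(2,-2) = 29.7346; S(2,-1) = 54.4285; S(2,+0) = 99.6300; S(2,+1) = 182.3704; S(2,+2) = 333.8247
Terminal payoffs V(N, j) = max(S_T - K, 0):
  V(2,-2) = 0.000000; V(2,-1) = 0.000000; V(2,+0) = 1.850000; V(2,+1) = 84.590370; V(2,+2) = 236.044672
Backward induction: V(k, j) = exp(-r*dt) * [p_u * V(k+1, j+1) + p_m * V(k+1, j) + p_d * V(k+1, j-1)]
  V(1,-1) = exp(-r*dt) * [p_u*1.850000 + p_m*0.000000 + p_d*0.000000] = 0.238339
  V(1,+0) = exp(-r*dt) * [p_u*84.590370 + p_m*1.850000 + p_d*0.000000] = 12.109261
  V(1,+1) = exp(-r*dt) * [p_u*236.044672 + p_m*84.590370 + p_d*1.850000] = 86.164964
  V(0,+0) = exp(-r*dt) * [p_u*86.164964 + p_m*12.109261 + p_d*0.238339] = 19.076940

Answer: Price = V(0,0) = 19.0769


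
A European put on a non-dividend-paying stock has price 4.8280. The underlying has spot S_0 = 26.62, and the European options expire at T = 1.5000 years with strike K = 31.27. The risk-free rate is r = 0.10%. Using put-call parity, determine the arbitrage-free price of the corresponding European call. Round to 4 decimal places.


Put-call parity: C - P = S_0 * exp(-qT) - K * exp(-rT).
S_0 * exp(-qT) = 26.6200 * 1.00000000 = 26.62000000
K * exp(-rT) = 31.2700 * 0.99850112 = 31.22313016
C = P + S*exp(-qT) - K*exp(-rT)
C = 4.8280 + 26.62000000 - 31.22313016 = 0.2249

Answer: Call price = 0.2249


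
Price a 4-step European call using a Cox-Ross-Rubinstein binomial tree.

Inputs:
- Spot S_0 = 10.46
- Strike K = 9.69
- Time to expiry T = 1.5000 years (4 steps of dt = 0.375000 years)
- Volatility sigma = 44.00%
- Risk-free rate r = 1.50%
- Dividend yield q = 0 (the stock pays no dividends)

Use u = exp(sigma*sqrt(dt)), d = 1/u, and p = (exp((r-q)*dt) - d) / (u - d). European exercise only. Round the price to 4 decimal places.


Answer: Price = V(0,0) = 2.6338

Derivation:
dt = T/N = 0.375000
u = exp(sigma*sqrt(dt)) = 1.309236; d = 1/u = 0.763804
p = (exp((r-q)*dt) - d) / (u - d) = 0.443386
Discount per step: exp(-r*dt) = 0.994391
Stock lattice S(k, i) with i counting down-moves:
  k=0: S(0,0) = 10.4600
  k=1: S(1,0) = 13.6946; S(1,1) = 7.9894
  k=2: S(2,0) = 17.9295; S(2,1) = 10.4600; S(2,2) = 6.1023
  k=3: S(3,0) = 23.4739; S(3,1) = 13.6946; S(3,2) = 7.9894; S(3,3) = 4.6610
  k=4: S(4,0) = 30.7329; S(4,1) = 17.9295; S(4,2) = 10.4600; S(4,3) = 6.1023; S(4,4) = 3.5601
Terminal payoffs V(N, i) = max(S_T - K, 0):
  V(4,0) = 21.042906; V(4,1) = 8.239479; V(4,2) = 0.770000; V(4,3) = 0.000000; V(4,4) = 0.000000
Backward induction: V(k, i) = exp(-r*dt) * [p * V(k+1, i) + (1-p) * V(k+1, i+1)].
  V(3,0) = exp(-r*dt) * [p*21.042906 + (1-p)*8.239479] = 13.838275
  V(3,1) = exp(-r*dt) * [p*8.239479 + (1-p)*0.770000] = 4.058963
  V(3,2) = exp(-r*dt) * [p*0.770000 + (1-p)*0.000000] = 0.339492
  V(3,3) = exp(-r*dt) * [p*0.000000 + (1-p)*0.000000] = 0.000000
  V(2,0) = exp(-r*dt) * [p*13.838275 + (1-p)*4.058963] = 8.347880
  V(2,1) = exp(-r*dt) * [p*4.058963 + (1-p)*0.339492] = 1.977497
  V(2,2) = exp(-r*dt) * [p*0.339492 + (1-p)*0.000000] = 0.149681
  V(1,0) = exp(-r*dt) * [p*8.347880 + (1-p)*1.977497] = 4.775098
  V(1,1) = exp(-r*dt) * [p*1.977497 + (1-p)*0.149681] = 0.954723
  V(0,0) = exp(-r*dt) * [p*4.775098 + (1-p)*0.954723] = 2.633766


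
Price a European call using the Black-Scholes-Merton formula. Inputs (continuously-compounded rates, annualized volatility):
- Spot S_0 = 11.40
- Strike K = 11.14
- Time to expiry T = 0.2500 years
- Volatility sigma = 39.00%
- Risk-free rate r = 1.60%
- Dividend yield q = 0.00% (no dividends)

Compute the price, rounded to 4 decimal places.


d1 = (ln(S/K) + (r - q + 0.5*sigma^2) * T) / (sigma * sqrt(T)) = 0.23632626
d2 = d1 - sigma * sqrt(T) = 0.04132626
exp(-rT) = 0.99600799; exp(-qT) = 1.00000000
C = S_0 * exp(-qT) * N(d1) - K * exp(-rT) * N(d2)
N(d1) = 0.59341024; N(d2) = 0.51648210
C = 11.4000 * 1.00000000 * 0.59341024 - 11.1400 * 0.99600799 * 0.51648210 = 1.0342

Answer: Price = 1.0342


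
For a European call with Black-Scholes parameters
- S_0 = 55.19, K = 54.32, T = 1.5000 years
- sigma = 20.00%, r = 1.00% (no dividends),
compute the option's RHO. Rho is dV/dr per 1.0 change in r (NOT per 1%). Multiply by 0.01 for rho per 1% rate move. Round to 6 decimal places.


d1 = 0.2485795027; d2 = 0.0036305284
phi(d1) = 0.3868050662; exp(-qT) = 1.0000000000; exp(-rT) = 0.9851119396
N(d2) = 0.5014483681
Rho = K*T*exp(-rT)*N(d2) = 54.3200 * 1.5000 * 0.9851119396 * 0.5014483681 = 40.249716

Answer: Rho = 40.249716


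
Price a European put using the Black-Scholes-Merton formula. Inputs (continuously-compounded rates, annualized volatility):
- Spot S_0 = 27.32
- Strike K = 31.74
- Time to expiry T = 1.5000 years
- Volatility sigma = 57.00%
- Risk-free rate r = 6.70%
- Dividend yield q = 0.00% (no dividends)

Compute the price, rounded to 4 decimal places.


Answer: Price = 8.3570

Derivation:
d1 = (ln(S/K) + (r - q + 0.5*sigma^2) * T) / (sigma * sqrt(T)) = 0.27820519
d2 = d1 - sigma * sqrt(T) = -0.41989938
exp(-rT) = 0.90438511; exp(-qT) = 1.00000000
P = K * exp(-rT) * N(-d2) - S_0 * exp(-qT) * N(-d1)
N(-d1) = 0.39042742; N(-d2) = 0.66272052
P = 31.7400 * 0.90438511 * 0.66272052 - 27.3200 * 1.00000000 * 0.39042742 = 8.3570


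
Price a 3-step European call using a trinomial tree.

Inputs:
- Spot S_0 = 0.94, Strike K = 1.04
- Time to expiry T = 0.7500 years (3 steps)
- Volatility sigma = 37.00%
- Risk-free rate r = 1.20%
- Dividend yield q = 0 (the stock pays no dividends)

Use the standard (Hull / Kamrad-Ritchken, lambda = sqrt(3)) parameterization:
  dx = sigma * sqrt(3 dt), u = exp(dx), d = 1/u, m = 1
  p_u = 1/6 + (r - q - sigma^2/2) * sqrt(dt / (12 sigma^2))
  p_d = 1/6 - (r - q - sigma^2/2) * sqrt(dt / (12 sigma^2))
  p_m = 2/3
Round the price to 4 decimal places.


dt = T/N = 0.250000; dx = sigma*sqrt(3*dt) = 0.320429
u = exp(dx) = 1.377719; d = 1/u = 0.725837
p_u = 0.144645, p_m = 0.666667, p_d = 0.188688
Discount per step: exp(-r*dt) = 0.997004
Stock lattice S(k, j) with j the centered position index:
  k=0: S(0,+0) = 0.9400
  k=1: S(1,-1) = 0.6823; S(1,+0) = 0.9400; S(1,+1) = 1.2951
  k=2: S(2,-2) = 0.4952; S(2,-1) = 0.6823; S(2,+0) = 0.9400; S(2,+1) = 1.2951; S(2,+2) = 1.7842
  k=3: S(3,-3) = 0.3595; S(3,-2) = 0.4952; S(3,-1) = 0.6823; S(3,+0) = 0.9400; S(3,+1) = 1.2951; S(3,+2) = 1.7842; S(3,+3) = 2.4582
Terminal payoffs V(N, j) = max(S_T - K, 0):
  V(3,-3) = 0.000000; V(3,-2) = 0.000000; V(3,-1) = 0.000000; V(3,+0) = 0.000000; V(3,+1) = 0.255056; V(3,+2) = 0.744224; V(3,+3) = 1.418159
Backward induction: V(k, j) = exp(-r*dt) * [p_u * V(k+1, j+1) + p_m * V(k+1, j) + p_d * V(k+1, j-1)]
  V(2,-2) = exp(-r*dt) * [p_u*0.000000 + p_m*0.000000 + p_d*0.000000] = 0.000000
  V(2,-1) = exp(-r*dt) * [p_u*0.000000 + p_m*0.000000 + p_d*0.000000] = 0.000000
  V(2,+0) = exp(-r*dt) * [p_u*0.255056 + p_m*0.000000 + p_d*0.000000] = 0.036782
  V(2,+1) = exp(-r*dt) * [p_u*0.744224 + p_m*0.255056 + p_d*0.000000] = 0.276854
  V(2,+2) = exp(-r*dt) * [p_u*1.418159 + p_m*0.744224 + p_d*0.255056] = 0.747161
  V(1,-1) = exp(-r*dt) * [p_u*0.036782 + p_m*0.000000 + p_d*0.000000] = 0.005304
  V(1,+0) = exp(-r*dt) * [p_u*0.276854 + p_m*0.036782 + p_d*0.000000] = 0.064374
  V(1,+1) = exp(-r*dt) * [p_u*0.747161 + p_m*0.276854 + p_d*0.036782] = 0.298686
  V(0,+0) = exp(-r*dt) * [p_u*0.298686 + p_m*0.064374 + p_d*0.005304] = 0.086859

Answer: Price = V(0,0) = 0.0869


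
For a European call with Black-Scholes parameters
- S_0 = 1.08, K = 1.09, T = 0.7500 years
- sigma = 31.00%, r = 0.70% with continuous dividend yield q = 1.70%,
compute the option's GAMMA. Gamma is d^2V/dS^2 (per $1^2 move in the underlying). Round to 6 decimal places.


Answer: Gamma = 1.354977

Derivation:
d1 = 0.0719670645; d2 = -0.1965008106
phi(d1) = 0.3979105044; exp(-qT) = 0.9873309369; exp(-rT) = 0.9947637572
Gamma = exp(-qT) * phi(d1) / (S * sigma * sqrt(T)) = 0.9873309369 * 0.3979105044 / (1.0800 * 0.3100 * 0.8660254038) = 1.354977


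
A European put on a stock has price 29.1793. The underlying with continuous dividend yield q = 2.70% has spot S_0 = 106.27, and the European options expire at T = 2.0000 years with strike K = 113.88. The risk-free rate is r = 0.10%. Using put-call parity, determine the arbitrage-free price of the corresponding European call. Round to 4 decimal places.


Answer: Call price = 16.2104

Derivation:
Put-call parity: C - P = S_0 * exp(-qT) - K * exp(-rT).
S_0 * exp(-qT) = 106.2700 * 0.94743211 = 100.68360996
K * exp(-rT) = 113.8800 * 0.99800200 = 113.65246761
C = P + S*exp(-qT) - K*exp(-rT)
C = 29.1793 + 100.68360996 - 113.65246761 = 16.2104


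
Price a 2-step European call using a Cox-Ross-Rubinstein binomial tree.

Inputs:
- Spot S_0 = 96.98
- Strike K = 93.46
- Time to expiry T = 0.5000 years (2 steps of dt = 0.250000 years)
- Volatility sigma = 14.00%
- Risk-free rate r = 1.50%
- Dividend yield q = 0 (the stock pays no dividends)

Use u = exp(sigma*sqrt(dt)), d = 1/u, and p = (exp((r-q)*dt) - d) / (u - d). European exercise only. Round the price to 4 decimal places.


Answer: Price = V(0,0) = 6.4048

Derivation:
dt = T/N = 0.250000
u = exp(sigma*sqrt(dt)) = 1.072508; d = 1/u = 0.932394
p = (exp((r-q)*dt) - d) / (u - d) = 0.509321
Discount per step: exp(-r*dt) = 0.996257
Stock lattice S(k, i) with i counting down-moves:
  k=0: S(0,0) = 96.9800
  k=1: S(1,0) = 104.0118; S(1,1) = 90.4236
  k=2: S(2,0) = 111.5536; S(2,1) = 96.9800; S(2,2) = 84.3104
Terminal payoffs V(N, i) = max(S_T - K, 0):
  V(2,0) = 18.093553; V(2,1) = 3.520000; V(2,2) = 0.000000
Backward induction: V(k, i) = exp(-r*dt) * [p * V(k+1, i) + (1-p) * V(k+1, i+1)].
  V(1,0) = exp(-r*dt) * [p*18.093553 + (1-p)*3.520000] = 10.901662
  V(1,1) = exp(-r*dt) * [p*3.520000 + (1-p)*0.000000] = 1.786100
  V(0,0) = exp(-r*dt) * [p*10.901662 + (1-p)*1.786100] = 6.404786
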